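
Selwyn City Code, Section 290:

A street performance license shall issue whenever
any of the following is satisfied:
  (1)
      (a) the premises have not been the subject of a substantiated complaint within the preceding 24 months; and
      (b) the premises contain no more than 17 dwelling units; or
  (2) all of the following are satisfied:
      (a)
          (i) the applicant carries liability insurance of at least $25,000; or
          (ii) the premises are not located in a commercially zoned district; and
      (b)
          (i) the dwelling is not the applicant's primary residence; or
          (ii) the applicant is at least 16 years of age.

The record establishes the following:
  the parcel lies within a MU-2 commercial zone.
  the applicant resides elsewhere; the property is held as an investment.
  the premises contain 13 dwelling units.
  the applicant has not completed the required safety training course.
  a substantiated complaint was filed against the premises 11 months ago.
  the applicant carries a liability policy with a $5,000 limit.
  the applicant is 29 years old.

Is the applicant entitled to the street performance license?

No — denied.

(a) no complaint in 24 mo. — fails.
(b) ≤ 17 units — met.
(1) = F AND T = false.
(i) insurance ≥ $25,000 — not satisfied.
(ii) not (commercially zoned) — fails.
(a): F OR F → false.
(i) not (primary residence) — met.
(ii) age ≥ 16 — satisfied.
(b): T OR T → true.
So (2) is not satisfied (F AND T).
So Overall is not satisfied (F OR F).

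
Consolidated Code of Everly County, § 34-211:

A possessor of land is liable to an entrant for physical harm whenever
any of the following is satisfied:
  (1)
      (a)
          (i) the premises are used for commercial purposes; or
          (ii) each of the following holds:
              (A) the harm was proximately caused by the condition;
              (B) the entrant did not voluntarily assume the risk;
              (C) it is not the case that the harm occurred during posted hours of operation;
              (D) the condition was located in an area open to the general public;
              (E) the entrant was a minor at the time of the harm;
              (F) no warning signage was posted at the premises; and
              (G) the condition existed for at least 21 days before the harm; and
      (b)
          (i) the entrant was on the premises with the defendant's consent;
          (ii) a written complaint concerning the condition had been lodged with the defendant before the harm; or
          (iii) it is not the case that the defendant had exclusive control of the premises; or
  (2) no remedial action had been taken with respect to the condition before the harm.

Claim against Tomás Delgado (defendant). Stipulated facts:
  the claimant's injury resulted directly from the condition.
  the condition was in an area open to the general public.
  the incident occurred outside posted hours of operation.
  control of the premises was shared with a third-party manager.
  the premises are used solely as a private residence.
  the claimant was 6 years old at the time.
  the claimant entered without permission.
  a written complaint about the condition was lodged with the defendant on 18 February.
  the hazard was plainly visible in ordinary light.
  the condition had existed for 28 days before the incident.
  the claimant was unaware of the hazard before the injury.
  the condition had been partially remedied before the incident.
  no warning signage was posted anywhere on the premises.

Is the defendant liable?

(i) commercial use — not satisfied.
(A) proximate cause — holds.
(B) no assumed risk — met.
(C) not (during posted hours) — holds.
(D) public area — satisfied.
(E) entrant a minor — holds.
(F) no signage posted — met.
(G) condition ≥21 days old — met.
(ii): T AND T AND T AND T AND T AND T AND T → true.
So (a) is satisfied (F OR T).
(i) consent to enter — fails.
(ii) complaint lodged — holds.
(iii) not (exclusive control) — holds.
So (b) is satisfied (F OR T OR T).
So (1) is satisfied (T AND T).
(2) no remedial action — fails.
Overall = T OR F = true.

Yes — liable.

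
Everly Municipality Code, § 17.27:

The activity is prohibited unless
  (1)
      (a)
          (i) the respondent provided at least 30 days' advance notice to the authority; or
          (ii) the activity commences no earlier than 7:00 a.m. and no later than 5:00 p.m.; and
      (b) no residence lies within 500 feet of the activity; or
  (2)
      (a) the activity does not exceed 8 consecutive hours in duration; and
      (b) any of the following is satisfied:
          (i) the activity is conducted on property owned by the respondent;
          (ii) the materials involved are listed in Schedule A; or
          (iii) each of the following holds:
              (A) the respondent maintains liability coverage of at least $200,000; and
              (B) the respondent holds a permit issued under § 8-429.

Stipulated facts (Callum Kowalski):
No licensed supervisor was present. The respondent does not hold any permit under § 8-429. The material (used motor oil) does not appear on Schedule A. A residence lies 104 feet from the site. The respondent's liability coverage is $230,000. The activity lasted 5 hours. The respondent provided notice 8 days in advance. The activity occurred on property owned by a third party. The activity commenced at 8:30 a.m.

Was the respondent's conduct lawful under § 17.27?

(i) ≥30 days' notice — not satisfied.
(ii) start within hours — holds.
(a) = F OR T = true.
(b) no residence in 500 ft — not satisfied.
(1) = T AND F = false.
(a) ≤ 8 hrs duration — met.
(i) own property — fails.
(ii) Schedule A material — not satisfied.
(A) coverage ≥ $200,000 — satisfied.
(B) holds permit — fails.
(iii): T AND F → false.
So (b) is not satisfied (F OR F OR F).
(2): T AND F → false.
Overall = F OR F = false.

No — unlawful.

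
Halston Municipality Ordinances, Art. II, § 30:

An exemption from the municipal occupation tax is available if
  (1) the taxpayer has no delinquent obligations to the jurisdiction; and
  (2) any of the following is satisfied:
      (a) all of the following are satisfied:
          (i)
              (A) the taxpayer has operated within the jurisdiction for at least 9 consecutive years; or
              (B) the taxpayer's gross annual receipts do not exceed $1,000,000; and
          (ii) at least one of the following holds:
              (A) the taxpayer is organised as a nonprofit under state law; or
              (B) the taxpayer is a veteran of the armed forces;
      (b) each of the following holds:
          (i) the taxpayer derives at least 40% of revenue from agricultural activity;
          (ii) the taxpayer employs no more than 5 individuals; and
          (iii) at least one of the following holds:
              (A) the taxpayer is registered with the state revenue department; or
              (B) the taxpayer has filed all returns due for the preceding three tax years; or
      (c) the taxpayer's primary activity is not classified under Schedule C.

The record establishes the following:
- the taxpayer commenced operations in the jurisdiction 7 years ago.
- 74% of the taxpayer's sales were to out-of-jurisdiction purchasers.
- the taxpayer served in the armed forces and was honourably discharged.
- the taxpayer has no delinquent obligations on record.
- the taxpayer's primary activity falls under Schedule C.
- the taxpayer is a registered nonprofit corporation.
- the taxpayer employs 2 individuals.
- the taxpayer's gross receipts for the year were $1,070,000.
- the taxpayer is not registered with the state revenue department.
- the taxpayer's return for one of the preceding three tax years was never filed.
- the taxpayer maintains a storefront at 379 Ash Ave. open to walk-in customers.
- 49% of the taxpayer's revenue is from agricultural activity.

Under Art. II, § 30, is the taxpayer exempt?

(1) no delinquency — met.
(A) ≥ 9 yrs in jurisdiction — not met.
(B) receipts ≤ $1,000,000 — fails.
So (i) is not satisfied (F OR F).
(A) nonprofit — holds.
(B) veteran — satisfied.
So (ii) is satisfied (T OR T).
(a) = F AND T = false.
(i) ≥40% agricultural — met.
(ii) ≤ 5 employees — holds.
(A) state-registered — not met.
(B) returns current — not met.
So (iii) is not satisfied (F OR F).
(b) = T AND T AND F = false.
(c) not (Schedule C activity) — fails.
(2): F OR F OR F → false.
So Overall is not satisfied (T AND F).

No — not exempt.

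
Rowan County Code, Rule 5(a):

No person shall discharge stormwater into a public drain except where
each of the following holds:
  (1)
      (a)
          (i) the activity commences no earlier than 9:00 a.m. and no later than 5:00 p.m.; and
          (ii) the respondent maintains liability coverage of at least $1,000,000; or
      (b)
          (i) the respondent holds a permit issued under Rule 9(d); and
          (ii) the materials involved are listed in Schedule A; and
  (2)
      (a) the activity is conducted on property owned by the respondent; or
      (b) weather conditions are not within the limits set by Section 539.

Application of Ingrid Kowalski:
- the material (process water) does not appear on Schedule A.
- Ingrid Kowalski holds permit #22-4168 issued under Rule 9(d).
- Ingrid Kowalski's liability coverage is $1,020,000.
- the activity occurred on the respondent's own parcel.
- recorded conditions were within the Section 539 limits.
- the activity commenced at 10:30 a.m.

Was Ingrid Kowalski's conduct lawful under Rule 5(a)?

(i) start within hours — satisfied.
(ii) coverage ≥ $1,000,000 — met.
(a): T AND T → true.
(i) holds permit — satisfied.
(ii) Schedule A material — not met.
(b): T AND F → false.
(1) = T OR F = true.
(a) own property — satisfied.
(b) not (weather ok) — not met.
So (2) is satisfied (T OR F).
Overall = T AND T = true.

Yes — lawful.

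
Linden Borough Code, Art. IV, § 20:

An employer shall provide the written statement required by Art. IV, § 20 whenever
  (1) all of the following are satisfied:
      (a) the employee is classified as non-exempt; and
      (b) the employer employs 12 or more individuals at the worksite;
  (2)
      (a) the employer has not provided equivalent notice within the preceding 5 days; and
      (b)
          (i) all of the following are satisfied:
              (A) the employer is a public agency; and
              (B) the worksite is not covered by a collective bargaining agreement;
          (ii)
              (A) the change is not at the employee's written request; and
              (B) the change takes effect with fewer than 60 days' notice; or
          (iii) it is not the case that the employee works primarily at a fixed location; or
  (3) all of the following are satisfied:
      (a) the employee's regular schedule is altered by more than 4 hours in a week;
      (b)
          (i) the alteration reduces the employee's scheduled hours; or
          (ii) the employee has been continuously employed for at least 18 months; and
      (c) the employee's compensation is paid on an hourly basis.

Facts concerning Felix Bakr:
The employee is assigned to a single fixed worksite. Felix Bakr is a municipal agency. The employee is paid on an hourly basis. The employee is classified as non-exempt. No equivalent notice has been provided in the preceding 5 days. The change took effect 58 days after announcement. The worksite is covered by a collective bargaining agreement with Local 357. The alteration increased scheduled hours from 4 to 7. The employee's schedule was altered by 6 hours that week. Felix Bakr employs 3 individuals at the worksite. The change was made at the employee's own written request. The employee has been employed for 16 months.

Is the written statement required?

(a) non-exempt — satisfied.
(b) ≥ 12 at site — not met.
(1): T AND F → false.
(a) no recent notice — satisfied.
(A) public agency — satisfied.
(B) no CBA — not met.
So (i) is not satisfied (T AND F).
(A) not employee-requested — fails.
(B) < 60 days' notice — holds.
(ii): F AND T → false.
(iii) not (fixed location) — fails.
(b): F OR F OR F → false.
(2): T AND F → false.
(a) schedule shift > 4h — satisfied.
(i) hours reduced — not met.
(ii) tenure ≥ 18 mo. — not met.
(b) = F OR F = false.
(c) hourly-paid — satisfied.
(3) = T AND F AND T = false.
Overall = F OR F OR F = false.

No — not required.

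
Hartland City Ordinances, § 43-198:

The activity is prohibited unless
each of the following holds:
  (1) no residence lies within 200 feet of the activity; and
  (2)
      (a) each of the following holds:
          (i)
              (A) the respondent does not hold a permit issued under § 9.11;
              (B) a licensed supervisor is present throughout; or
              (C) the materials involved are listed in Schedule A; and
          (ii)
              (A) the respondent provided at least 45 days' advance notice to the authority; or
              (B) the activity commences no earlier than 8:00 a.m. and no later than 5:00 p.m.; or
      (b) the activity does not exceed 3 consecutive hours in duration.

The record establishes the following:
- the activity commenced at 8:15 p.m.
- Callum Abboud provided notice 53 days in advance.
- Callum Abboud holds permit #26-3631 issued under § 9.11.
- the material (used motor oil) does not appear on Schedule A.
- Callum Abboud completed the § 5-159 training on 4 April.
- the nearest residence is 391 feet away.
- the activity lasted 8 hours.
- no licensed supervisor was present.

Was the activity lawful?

(1) no residence in 200 ft — met.
(A) not (holds permit) — not satisfied.
(B) supervisor present — not met.
(C) Schedule A material — fails.
So (i) is not satisfied (F OR F OR F).
(A) ≥45 days' notice — met.
(B) start within hours — not met.
(ii) = T OR F = true.
(a) = F AND T = false.
(b) ≤ 3 hrs duration — fails.
(2): F OR F → false.
So Overall is not satisfied (T AND F).

No — unlawful.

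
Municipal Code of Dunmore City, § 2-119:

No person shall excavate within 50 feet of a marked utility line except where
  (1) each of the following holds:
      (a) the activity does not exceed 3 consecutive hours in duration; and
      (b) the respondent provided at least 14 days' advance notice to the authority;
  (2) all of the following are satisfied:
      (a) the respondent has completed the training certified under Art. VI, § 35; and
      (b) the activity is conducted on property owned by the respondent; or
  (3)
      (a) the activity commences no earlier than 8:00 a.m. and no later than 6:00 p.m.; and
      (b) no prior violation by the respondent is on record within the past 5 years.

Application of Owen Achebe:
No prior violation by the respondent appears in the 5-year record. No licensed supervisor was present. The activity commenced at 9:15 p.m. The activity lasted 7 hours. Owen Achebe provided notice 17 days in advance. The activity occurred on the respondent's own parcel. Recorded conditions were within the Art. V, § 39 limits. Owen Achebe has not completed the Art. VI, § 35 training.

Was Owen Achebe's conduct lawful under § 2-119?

No — unlawful.

(a) ≤ 3 hrs duration — not met.
(b) ≥14 days' notice — satisfied.
So (1) is not satisfied (F AND T).
(a) training certified — not met.
(b) own property — met.
(2): F AND T → false.
(a) start within hours — fails.
(b) no prior violation — holds.
(3) = F AND T = false.
So Overall is not satisfied (F OR F OR F).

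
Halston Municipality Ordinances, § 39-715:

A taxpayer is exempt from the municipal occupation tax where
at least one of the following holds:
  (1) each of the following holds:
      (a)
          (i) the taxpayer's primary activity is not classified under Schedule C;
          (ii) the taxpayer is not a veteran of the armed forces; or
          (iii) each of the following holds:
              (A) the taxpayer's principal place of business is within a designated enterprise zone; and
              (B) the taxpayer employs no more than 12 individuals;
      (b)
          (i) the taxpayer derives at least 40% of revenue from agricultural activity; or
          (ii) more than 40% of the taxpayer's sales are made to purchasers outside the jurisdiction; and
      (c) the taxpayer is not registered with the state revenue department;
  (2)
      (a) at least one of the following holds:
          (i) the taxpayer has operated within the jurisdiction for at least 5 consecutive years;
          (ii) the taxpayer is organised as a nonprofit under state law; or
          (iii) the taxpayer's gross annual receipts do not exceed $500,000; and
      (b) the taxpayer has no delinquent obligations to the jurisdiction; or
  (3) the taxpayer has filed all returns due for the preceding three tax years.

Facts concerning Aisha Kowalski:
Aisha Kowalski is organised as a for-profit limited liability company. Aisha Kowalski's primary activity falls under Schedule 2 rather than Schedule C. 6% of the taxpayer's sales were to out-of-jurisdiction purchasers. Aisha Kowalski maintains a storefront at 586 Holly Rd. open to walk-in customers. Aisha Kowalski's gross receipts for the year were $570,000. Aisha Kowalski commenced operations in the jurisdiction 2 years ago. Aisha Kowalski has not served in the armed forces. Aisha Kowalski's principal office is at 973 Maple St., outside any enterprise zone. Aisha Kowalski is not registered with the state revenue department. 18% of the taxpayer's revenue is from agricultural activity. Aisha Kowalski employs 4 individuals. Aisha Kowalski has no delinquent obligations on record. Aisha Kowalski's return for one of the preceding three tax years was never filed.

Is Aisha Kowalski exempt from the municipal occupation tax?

(i) not (Schedule C activity) — satisfied.
(ii) not (veteran) — satisfied.
(A) in enterprise zone — fails.
(B) ≤ 12 employees — satisfied.
(iii): F AND T → false.
(a) = T OR T OR F = true.
(i) ≥40% agricultural — not satisfied.
(ii) >40% out-of-jur. sales — not met.
So (b) is not satisfied (F OR F).
(c) not (state-registered) — satisfied.
(1): T AND F AND T → false.
(i) ≥ 5 yrs in jurisdiction — not met.
(ii) nonprofit — fails.
(iii) receipts ≤ $500,000 — not satisfied.
(a) = F OR F OR F = false.
(b) no delinquency — met.
(2): F AND T → false.
(3) returns current — not met.
Overall: F OR F OR F → false.

No — not exempt.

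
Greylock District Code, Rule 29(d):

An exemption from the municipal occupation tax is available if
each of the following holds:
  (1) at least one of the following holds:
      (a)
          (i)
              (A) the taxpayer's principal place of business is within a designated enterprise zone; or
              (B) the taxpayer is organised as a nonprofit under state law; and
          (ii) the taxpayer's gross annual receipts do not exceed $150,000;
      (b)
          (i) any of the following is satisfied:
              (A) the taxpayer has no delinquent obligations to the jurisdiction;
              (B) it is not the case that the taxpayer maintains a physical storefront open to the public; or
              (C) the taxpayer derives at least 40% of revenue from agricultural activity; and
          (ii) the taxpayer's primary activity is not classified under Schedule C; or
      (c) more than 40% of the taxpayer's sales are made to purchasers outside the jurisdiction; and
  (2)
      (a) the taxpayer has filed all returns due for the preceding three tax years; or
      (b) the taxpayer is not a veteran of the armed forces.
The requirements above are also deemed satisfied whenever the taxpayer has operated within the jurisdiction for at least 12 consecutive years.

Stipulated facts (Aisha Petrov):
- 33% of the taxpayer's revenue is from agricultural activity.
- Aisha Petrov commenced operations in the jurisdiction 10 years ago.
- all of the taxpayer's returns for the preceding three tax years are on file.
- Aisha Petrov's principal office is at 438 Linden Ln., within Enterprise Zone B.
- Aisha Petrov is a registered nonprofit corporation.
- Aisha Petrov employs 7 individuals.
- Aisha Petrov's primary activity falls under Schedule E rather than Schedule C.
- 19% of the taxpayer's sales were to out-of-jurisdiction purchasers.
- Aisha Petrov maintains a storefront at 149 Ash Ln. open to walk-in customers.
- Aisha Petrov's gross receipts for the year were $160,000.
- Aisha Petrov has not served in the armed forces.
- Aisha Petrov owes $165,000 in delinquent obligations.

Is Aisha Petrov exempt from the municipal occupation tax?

(A) in enterprise zone — holds.
(B) nonprofit — holds.
(i): T OR T → true.
(ii) receipts ≤ $150,000 — not met.
(a) = T AND F = false.
(A) no delinquency — not satisfied.
(B) not (has storefront) — not satisfied.
(C) ≥40% agricultural — not satisfied.
(i) = F OR F OR F = false.
(ii) not (Schedule C activity) — holds.
(b): F AND T → false.
(c) >40% out-of-jur. sales — not satisfied.
(1): F OR F OR F → false.
(a) returns current — met.
(b) not (veteran) — satisfied.
(2) = T OR T = true.
So Overall is not satisfied (F AND T).
Exception (≥ 12 yrs in jurisdiction) — not satisfied.
Result: main false OR exception false → false.

No — not exempt.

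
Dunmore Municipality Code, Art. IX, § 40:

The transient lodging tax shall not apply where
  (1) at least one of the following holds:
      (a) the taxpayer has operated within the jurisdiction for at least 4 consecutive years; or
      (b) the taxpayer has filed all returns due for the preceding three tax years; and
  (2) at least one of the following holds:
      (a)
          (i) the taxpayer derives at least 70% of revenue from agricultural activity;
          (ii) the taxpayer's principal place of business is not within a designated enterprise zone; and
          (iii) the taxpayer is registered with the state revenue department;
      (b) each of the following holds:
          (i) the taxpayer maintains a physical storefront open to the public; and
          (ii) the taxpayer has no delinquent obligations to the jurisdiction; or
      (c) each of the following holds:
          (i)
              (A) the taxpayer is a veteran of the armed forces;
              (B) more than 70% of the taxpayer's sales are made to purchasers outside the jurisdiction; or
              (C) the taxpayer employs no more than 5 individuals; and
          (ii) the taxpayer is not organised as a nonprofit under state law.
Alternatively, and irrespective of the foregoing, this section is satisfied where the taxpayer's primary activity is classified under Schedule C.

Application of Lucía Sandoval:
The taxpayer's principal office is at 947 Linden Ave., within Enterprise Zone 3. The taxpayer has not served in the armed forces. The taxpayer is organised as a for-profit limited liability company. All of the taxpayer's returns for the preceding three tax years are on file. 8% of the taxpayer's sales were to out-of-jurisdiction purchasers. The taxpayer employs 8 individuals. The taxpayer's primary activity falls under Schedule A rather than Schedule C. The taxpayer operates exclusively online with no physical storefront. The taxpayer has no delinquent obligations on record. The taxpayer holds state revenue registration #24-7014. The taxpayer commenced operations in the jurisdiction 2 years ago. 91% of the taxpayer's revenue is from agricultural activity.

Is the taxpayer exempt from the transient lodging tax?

(a) ≥ 4 yrs in jurisdiction — not satisfied.
(b) returns current — met.
(1): F OR T → true.
(i) ≥70% agricultural — satisfied.
(ii) not (in enterprise zone) — not satisfied.
(iii) state-registered — holds.
So (a) is not satisfied (T AND F AND T).
(i) has storefront — fails.
(ii) no delinquency — met.
(b): F AND T → false.
(A) veteran — not met.
(B) >70% out-of-jur. sales — not satisfied.
(C) ≤ 5 employees — not satisfied.
(i) = F OR F OR F = false.
(ii) not (nonprofit) — satisfied.
So (c) is not satisfied (F AND T).
(2): F OR F OR F → false.
So Overall is not satisfied (T AND F).
Exception (Schedule C activity) — not satisfied.
Result: main false OR exception false → false.

No — not exempt.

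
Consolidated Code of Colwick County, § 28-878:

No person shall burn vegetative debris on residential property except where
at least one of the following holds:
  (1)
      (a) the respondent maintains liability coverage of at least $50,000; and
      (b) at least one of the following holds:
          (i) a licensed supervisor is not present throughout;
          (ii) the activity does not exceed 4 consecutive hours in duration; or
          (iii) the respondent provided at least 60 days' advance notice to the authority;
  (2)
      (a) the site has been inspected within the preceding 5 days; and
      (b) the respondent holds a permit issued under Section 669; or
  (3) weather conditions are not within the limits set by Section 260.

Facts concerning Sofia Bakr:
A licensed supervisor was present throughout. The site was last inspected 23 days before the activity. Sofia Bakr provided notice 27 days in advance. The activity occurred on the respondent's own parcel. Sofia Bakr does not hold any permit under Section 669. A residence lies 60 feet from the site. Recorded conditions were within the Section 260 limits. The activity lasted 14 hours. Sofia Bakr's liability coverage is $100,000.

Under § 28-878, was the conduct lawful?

No — unlawful.

(a) coverage ≥ $50,000 — holds.
(i) not (supervisor present) — not satisfied.
(ii) ≤ 4 hrs duration — fails.
(iii) ≥60 days' notice — not satisfied.
So (b) is not satisfied (F OR F OR F).
(1): T AND F → false.
(a) site inspected — not satisfied.
(b) holds permit — not met.
(2): F AND F → false.
(3) not (weather ok) — not met.
Overall: F OR F OR F → false.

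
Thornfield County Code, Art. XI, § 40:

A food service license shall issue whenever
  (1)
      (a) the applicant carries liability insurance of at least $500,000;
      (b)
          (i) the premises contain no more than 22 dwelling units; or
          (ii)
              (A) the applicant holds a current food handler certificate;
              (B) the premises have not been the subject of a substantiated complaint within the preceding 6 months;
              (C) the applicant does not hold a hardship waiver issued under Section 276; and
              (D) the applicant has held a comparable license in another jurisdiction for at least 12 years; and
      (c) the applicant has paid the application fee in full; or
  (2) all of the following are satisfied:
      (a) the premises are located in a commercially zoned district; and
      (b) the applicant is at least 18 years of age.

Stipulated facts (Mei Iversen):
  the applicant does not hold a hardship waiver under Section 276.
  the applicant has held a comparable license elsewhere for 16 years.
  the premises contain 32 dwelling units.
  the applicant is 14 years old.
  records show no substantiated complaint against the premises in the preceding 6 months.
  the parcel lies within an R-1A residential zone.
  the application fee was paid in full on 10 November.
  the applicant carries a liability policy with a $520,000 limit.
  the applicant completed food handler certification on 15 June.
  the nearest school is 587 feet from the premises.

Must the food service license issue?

(a) insurance ≥ $500,000 — met.
(i) ≤ 22 units — fails.
(A) food handler cert. — met.
(B) no complaint in 6 mo. — holds.
(C) not (hardship waiver) — met.
(D) prior license ≥ 12 yr — holds.
(ii) = T AND T AND T AND T = true.
(b) = F OR T = true.
(c) fee paid — met.
(1): T AND T AND T → true.
(a) commercially zoned — not satisfied.
(b) age ≥ 18 — not met.
(2): F AND F → false.
So Overall is satisfied (T OR F).

Yes — granted.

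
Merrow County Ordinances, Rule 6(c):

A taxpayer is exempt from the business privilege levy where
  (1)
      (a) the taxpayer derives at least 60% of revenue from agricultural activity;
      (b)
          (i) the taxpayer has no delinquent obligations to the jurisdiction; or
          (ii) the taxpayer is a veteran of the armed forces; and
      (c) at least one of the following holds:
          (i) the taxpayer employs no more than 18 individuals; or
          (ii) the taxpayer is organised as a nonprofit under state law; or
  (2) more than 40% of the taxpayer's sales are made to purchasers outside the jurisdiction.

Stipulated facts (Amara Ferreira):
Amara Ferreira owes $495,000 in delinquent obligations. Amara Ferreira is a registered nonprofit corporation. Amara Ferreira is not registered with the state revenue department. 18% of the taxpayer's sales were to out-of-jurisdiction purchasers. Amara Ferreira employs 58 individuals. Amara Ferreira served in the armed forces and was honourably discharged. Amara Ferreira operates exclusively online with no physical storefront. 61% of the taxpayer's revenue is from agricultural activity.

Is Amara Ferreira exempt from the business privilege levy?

(a) ≥60% agricultural — holds.
(i) no delinquency — not satisfied.
(ii) veteran — holds.
(b): F OR T → true.
(i) ≤ 18 employees — not met.
(ii) nonprofit — holds.
(c) = F OR T = true.
(1): T AND T AND T → true.
(2) >40% out-of-jur. sales — fails.
Overall = T OR F = true.

Yes — exempt.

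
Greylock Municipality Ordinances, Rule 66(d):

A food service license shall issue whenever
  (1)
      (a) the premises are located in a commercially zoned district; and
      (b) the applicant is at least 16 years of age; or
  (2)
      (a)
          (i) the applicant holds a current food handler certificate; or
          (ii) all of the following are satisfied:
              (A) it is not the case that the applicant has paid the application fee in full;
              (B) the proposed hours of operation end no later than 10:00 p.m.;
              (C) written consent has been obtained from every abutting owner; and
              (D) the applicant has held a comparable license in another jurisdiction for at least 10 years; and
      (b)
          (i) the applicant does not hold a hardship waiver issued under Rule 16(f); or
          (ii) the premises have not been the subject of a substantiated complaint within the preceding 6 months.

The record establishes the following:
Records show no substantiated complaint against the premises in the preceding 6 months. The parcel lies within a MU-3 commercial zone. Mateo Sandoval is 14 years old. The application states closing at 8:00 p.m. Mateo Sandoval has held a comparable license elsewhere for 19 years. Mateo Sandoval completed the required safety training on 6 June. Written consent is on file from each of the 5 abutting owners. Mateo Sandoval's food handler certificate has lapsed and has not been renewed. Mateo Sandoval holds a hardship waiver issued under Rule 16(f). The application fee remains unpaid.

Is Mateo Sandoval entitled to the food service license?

Yes — granted.

(a) commercially zoned — satisfied.
(b) age ≥ 16 — not satisfied.
(1) = T AND F = false.
(i) food handler cert. — fails.
(A) not (fee paid) — satisfied.
(B) closes by 10 p.m. — satisfied.
(C) all abutters consent — satisfied.
(D) prior license ≥ 10 yr — met.
So (ii) is satisfied (T AND T AND T AND T).
(a) = F OR T = true.
(i) not (hardship waiver) — not met.
(ii) no complaint in 6 mo. — holds.
(b): F OR T → true.
(2) = T AND T = true.
So Overall is satisfied (F OR T).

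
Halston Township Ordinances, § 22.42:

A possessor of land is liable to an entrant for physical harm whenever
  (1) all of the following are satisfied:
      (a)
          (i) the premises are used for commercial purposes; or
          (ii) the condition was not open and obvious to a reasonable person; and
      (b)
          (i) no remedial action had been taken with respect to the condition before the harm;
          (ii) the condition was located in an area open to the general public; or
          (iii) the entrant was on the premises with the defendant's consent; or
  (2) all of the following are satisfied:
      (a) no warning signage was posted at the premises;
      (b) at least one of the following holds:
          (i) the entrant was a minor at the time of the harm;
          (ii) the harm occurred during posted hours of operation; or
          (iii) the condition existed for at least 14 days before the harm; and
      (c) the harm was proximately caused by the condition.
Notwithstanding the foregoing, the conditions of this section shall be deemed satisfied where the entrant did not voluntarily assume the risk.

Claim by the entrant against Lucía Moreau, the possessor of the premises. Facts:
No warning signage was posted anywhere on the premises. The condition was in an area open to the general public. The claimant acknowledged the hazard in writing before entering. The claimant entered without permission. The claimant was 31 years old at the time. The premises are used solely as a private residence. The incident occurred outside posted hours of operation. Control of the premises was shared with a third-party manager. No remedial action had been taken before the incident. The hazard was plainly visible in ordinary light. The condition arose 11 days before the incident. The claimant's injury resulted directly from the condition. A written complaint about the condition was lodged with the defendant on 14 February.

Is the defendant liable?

No — not liable.

(i) commercial use — not satisfied.
(ii) not open/obvious — not satisfied.
So (a) is not satisfied (F OR F).
(i) no remedial action — holds.
(ii) public area — holds.
(iii) consent to enter — not met.
(b) = T OR T OR F = true.
So (1) is not satisfied (F AND T).
(a) no signage posted — holds.
(i) entrant a minor — not met.
(ii) during posted hours — not met.
(iii) condition ≥14 days old — not met.
(b): F OR F OR F → false.
(c) proximate cause — satisfied.
So (2) is not satisfied (T AND F AND T).
Overall: F OR F → false.
Exception (no assumed risk) — not satisfied.
Result: main false OR exception false → false.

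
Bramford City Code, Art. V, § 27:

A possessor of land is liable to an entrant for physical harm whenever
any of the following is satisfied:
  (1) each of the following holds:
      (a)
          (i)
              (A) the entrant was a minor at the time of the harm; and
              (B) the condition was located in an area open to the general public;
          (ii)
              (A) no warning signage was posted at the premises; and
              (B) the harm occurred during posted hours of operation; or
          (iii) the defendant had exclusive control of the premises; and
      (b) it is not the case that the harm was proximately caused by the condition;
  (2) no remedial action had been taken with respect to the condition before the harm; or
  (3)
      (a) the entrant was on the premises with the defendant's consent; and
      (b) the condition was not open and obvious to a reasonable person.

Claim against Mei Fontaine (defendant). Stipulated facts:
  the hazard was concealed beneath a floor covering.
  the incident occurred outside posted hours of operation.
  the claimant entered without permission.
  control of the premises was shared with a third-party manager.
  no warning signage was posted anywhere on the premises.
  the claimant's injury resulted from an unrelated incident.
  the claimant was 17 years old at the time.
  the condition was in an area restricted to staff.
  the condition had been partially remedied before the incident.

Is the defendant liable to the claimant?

No — not liable.

(A) entrant a minor — satisfied.
(B) public area — fails.
So (i) is not satisfied (T AND F).
(A) no signage posted — holds.
(B) during posted hours — fails.
So (ii) is not satisfied (T AND F).
(iii) exclusive control — not met.
(a) = F OR F OR F = false.
(b) not (proximate cause) — met.
(1) = F AND T = false.
(2) no remedial action — not met.
(a) consent to enter — not met.
(b) not open/obvious — met.
(3) = F AND T = false.
Overall = F OR F OR F = false.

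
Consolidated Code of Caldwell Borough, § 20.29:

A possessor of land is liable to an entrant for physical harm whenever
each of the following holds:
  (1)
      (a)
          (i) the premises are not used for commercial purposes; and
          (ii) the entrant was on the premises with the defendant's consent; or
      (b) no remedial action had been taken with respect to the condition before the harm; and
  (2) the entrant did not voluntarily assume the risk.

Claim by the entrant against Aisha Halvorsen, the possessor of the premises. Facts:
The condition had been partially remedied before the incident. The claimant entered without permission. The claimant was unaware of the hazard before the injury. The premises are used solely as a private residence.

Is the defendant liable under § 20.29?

No — not liable.

(i) not (commercial use) — satisfied.
(ii) consent to enter — not satisfied.
So (a) is not satisfied (T AND F).
(b) no remedial action — not satisfied.
So (1) is not satisfied (F OR F).
(2) no assumed risk — met.
Overall = F AND T = false.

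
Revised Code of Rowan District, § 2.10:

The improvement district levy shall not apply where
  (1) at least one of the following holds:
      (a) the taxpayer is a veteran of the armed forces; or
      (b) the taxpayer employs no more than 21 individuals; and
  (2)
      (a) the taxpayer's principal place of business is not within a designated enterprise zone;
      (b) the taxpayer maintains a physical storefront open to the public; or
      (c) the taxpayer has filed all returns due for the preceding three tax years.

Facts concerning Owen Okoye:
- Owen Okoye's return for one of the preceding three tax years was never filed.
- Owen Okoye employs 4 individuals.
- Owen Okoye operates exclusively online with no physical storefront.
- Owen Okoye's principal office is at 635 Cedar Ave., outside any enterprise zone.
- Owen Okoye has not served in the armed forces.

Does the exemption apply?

(a) veteran — fails.
(b) ≤ 21 employees — holds.
(1): F OR T → true.
(a) not (in enterprise zone) — met.
(b) has storefront — not met.
(c) returns current — not satisfied.
So (2) is satisfied (T OR F OR F).
Overall = T AND T = true.

Yes — exempt.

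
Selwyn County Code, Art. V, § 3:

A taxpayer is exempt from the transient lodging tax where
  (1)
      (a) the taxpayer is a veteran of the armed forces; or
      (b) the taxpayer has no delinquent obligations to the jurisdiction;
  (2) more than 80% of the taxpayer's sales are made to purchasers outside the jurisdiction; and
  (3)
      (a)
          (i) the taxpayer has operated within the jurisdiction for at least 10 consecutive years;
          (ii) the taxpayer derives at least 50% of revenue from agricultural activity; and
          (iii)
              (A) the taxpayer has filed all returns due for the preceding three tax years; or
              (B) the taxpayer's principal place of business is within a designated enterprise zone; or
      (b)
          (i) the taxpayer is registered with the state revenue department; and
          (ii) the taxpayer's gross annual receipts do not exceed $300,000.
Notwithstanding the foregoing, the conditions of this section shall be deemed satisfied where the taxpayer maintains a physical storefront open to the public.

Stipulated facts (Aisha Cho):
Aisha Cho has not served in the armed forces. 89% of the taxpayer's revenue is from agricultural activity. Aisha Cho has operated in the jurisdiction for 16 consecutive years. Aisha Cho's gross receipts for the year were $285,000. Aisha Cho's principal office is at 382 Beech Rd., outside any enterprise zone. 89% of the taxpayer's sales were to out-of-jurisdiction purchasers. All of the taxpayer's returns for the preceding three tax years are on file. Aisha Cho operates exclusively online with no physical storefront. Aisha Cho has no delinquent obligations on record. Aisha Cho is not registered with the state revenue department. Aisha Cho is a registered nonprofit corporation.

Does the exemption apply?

(a) veteran — fails.
(b) no delinquency — holds.
(1) = F OR T = true.
(2) >80% out-of-jur. sales — satisfied.
(i) ≥ 10 yrs in jurisdiction — holds.
(ii) ≥50% agricultural — met.
(A) returns current — met.
(B) in enterprise zone — not met.
(iii) = T OR F = true.
(a) = T AND T AND T = true.
(i) state-registered — not satisfied.
(ii) receipts ≤ $300,000 — holds.
(b) = F AND T = false.
(3): T OR F → true.
So Overall is satisfied (T AND T AND T).
Exception (has storefront) — not satisfied.
Result: main true OR exception false → true.

Yes — exempt.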